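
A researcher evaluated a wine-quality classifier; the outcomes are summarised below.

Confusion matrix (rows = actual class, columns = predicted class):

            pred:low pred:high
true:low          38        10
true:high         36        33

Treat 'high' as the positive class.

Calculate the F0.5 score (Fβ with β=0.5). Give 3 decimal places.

Fβ = (1+β²)·TP / ((1+β²)·TP + β²·FN + FP), with β²=1/4
= 1.25·33 / (1.25·33 + 0.25·36 + 10) = 0.685

0.685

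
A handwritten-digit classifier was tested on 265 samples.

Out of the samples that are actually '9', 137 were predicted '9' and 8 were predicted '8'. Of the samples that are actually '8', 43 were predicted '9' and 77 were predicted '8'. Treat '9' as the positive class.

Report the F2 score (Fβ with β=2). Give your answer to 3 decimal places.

0.901

Fβ = (1+β²)·TP / ((1+β²)·TP + β²·FN + FP), with β²=4
= 5·137 / (5·137 + 4·8 + 43) = 0.901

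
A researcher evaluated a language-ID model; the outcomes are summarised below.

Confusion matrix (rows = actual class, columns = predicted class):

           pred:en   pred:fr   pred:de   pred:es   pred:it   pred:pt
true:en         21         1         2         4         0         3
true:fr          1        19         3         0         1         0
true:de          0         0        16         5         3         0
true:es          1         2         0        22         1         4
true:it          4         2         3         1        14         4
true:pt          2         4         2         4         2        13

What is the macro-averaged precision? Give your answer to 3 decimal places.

0.640

Per-class precision (TP/(TP+FP)):
  en: TP=21, FP=1+0+1+4+2=8 → 21/29 = 0.7241
  fr: TP=19, FP=1+0+2+2+4=9 → 19/28 = 0.6786
  de: TP=16, FP=2+3+0+3+2=10 → 16/26 = 0.6154
  es: TP=22, FP=4+0+5+1+4=14 → 22/36 = 0.6111
  it: TP=14, FP=0+1+3+1+2=7 → 14/21 = 0.6667
  pt: TP=13, FP=3+0+0+4+4=11 → 13/24 = 0.5417
Macro-precision = mean = (0.7241 + 0.6786 + 0.6154 + 0.6111 + 0.6667 + 0.5417) / 6 = 0.640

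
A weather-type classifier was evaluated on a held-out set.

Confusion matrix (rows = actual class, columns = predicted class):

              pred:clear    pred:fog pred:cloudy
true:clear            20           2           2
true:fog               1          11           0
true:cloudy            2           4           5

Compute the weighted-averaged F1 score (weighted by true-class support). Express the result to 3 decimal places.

Per-class F1 score (2·TP/(2·TP+FP+FN)):
  clear: TP=20, FP=1+2=3, FN=2+2=4 → 40/47 = 0.8511
  fog: TP=11, FP=2+4=6, FN=1+0=1 → 22/29 = 0.7586
  cloudy: TP=5, FP=2+0=2, FN=2+4=6 → 10/18 = 0.5556
Weighted-F1 score = Σ (supportᵢ/N)·F1 scoreᵢ with N=47: (24/47)·0.8511 + (12/47)·0.7586 + (11/47)·0.5556 = 0.758

0.758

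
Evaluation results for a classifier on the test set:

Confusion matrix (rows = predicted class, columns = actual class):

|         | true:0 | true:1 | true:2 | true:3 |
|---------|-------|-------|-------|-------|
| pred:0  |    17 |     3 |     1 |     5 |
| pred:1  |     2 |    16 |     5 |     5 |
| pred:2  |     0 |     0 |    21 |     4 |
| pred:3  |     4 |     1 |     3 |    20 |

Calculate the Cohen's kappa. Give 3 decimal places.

0.589

Observed agreement pₒ = trace/N = 74/107 = 0.6916
Expected agreement pₑ = Σ (rowᵢ·colᵢ)/N² = (23·26 + 20·28 + 30·25 + 34·28)/107² = 0.2498
κ = (pₒ − pₑ)/(1 − pₑ) = (0.6916 − 0.2498)/(1 − 0.2498) = 0.589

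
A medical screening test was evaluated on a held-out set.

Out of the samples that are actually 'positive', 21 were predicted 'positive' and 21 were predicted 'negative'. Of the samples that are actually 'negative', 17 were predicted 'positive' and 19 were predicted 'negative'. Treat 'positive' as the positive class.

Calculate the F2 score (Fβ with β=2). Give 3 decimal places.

0.510

Fβ = (1+β²)·TP / ((1+β²)·TP + β²·FN + FP), with β²=4
= 5·21 / (5·21 + 4·21 + 17) = 0.510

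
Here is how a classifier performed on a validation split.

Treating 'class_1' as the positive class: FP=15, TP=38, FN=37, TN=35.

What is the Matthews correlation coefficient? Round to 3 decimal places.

MCC = (TP·TN − FP·FN) / √((TP+FP)(TP+FN)(TN+FP)(TN+FN))
Numerator = 38·35 − 15·37 = 775
Denominator = √(53·75·50·72) = √14310000 = 3782.8561
MCC = 775 / 3782.8561 = 0.205

0.205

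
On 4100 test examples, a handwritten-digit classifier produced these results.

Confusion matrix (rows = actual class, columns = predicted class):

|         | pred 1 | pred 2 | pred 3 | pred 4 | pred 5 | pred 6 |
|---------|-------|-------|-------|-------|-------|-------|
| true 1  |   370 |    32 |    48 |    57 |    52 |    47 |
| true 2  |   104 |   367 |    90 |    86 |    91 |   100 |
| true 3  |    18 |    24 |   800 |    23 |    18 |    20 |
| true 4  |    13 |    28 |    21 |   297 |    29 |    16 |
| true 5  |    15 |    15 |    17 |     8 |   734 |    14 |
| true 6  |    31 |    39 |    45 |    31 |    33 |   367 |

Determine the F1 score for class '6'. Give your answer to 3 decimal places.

F1 score = 2·TP/(2·TP+FP+FN).
6: TP=367, FP=47+100+20+16+14=197, FN=31+39+45+31+33=179 → 734/1110 = 0.6613

0.661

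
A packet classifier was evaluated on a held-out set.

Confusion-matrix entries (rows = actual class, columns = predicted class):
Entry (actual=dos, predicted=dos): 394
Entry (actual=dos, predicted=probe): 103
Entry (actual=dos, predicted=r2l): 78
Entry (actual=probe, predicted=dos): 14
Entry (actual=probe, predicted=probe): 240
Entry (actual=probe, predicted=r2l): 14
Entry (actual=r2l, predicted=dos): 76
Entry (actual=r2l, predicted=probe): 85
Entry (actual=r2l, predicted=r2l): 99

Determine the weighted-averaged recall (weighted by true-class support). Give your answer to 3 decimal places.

0.665

Per-class recall (TP/(TP+FN)):
  dos: TP=394, FN=103+78=181 → 394/575 = 0.6852
  probe: TP=240, FN=14+14=28 → 240/268 = 0.8955
  r2l: TP=99, FN=76+85=161 → 99/260 = 0.3808
Weighted-recall = Σ (supportᵢ/N)·recallᵢ with N=1103: (575/1103)·0.6852 + (268/1103)·0.8955 + (260/1103)·0.3808 = 0.665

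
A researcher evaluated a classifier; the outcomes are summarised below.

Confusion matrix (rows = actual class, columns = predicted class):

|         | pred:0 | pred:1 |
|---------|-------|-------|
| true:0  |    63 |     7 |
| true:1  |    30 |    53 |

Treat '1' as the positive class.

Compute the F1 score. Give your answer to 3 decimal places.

0.741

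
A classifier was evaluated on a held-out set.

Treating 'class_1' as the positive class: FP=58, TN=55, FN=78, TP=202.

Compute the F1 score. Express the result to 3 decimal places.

0.748

Precision = TP/(TP+FP) = 202/260 = 0.7769
Recall = TP/(TP+FN) = 202/280 = 0.7214
F1 = 2·TP/(2·TP+FP+FN) = 404/540 = 0.748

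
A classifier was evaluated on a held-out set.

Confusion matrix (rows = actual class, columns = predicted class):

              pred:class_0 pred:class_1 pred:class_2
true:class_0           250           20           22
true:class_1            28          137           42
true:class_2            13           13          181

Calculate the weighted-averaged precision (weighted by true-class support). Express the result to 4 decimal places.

0.8082

Per-class precision (TP/(TP+FP)):
  class_0: TP=250, FP=28+13=41 → 250/291 = 0.85911
  class_1: TP=137, FP=20+13=33 → 137/170 = 0.80588
  class_2: TP=181, FP=22+42=64 → 181/245 = 0.73878
Weighted-precision = Σ (supportᵢ/N)·precisionᵢ with N=706: (292/706)·0.85911 + (207/706)·0.80588 + (207/706)·0.73878 = 0.8082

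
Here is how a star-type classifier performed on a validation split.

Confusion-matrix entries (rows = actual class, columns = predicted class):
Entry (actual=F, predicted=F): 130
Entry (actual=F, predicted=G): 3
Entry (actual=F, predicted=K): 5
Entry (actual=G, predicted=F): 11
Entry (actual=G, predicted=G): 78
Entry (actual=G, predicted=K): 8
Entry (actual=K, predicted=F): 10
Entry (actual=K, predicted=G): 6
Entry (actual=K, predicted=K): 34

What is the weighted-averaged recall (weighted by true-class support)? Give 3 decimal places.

Per-class recall (TP/(TP+FN)):
  F: TP=130, FN=3+5=8 → 130/138 = 0.9420
  G: TP=78, FN=11+8=19 → 78/97 = 0.8041
  K: TP=34, FN=10+6=16 → 34/50 = 0.6800
Weighted-recall = Σ (supportᵢ/N)·recallᵢ with N=285: (138/285)·0.9420 + (97/285)·0.8041 + (50/285)·0.6800 = 0.849

0.849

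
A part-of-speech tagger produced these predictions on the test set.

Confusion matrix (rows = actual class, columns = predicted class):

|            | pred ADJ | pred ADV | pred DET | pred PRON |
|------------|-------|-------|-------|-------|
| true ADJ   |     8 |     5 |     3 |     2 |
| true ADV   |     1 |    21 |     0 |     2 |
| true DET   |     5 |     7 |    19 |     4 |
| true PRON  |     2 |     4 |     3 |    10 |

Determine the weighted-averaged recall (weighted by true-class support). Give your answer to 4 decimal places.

Per-class recall (TP/(TP+FN)):
  ADJ: TP=8, FN=5+3+2=10 → 8/18 = 0.44444
  ADV: TP=21, FN=1+0+2=3 → 21/24 = 0.87500
  DET: TP=19, FN=5+7+4=16 → 19/35 = 0.54286
  PRON: TP=10, FN=2+4+3=9 → 10/19 = 0.52632
Weighted-recall = Σ (supportᵢ/N)·recallᵢ with N=96: (18/96)·0.44444 + (24/96)·0.87500 + (35/96)·0.54286 + (19/96)·0.52632 = 0.6042

0.6042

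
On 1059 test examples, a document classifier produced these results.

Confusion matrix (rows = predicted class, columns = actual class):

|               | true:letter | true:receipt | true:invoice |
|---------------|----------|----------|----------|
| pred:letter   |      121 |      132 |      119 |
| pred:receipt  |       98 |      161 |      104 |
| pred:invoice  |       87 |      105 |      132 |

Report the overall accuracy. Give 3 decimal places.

0.391

Accuracy = trace / total = (121+161+132=414) / 1059 = 414/1059 = 0.391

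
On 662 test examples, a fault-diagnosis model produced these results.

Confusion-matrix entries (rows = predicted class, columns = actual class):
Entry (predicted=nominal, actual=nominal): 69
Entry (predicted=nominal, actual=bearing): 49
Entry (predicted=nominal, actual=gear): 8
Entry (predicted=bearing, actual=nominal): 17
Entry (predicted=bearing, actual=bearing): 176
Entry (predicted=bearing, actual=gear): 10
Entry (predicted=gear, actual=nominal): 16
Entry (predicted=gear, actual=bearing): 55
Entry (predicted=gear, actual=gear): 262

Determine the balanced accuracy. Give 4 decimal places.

0.7469

Balanced accuracy = mean of per-class recall.
  nominal: recall = 69/102 = 0.67647
  bearing: recall = 176/280 = 0.62857
  gear: recall = 262/280 = 0.93571
Mean = (0.67647 + 0.62857 + 0.93571) / 3 = 0.7469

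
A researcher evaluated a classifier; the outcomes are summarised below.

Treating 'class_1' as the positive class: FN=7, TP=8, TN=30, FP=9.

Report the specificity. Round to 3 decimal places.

0.769

Specificity = TN/(TN+FP) = 30/(30+9) = 0.769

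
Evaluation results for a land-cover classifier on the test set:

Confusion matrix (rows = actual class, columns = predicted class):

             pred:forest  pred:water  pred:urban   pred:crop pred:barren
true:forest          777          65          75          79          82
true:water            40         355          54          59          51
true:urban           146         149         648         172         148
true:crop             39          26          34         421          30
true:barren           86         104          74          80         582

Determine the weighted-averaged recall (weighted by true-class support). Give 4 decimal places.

0.6360

Per-class recall (TP/(TP+FN)):
  forest: TP=777, FN=65+75+79+82=301 → 777/1078 = 0.72078
  water: TP=355, FN=40+54+59+51=204 → 355/559 = 0.63506
  urban: TP=648, FN=146+149+172+148=615 → 648/1263 = 0.51306
  crop: TP=421, FN=39+26+34+30=129 → 421/550 = 0.76545
  barren: TP=582, FN=86+104+74+80=344 → 582/926 = 0.62851
Weighted-recall = Σ (supportᵢ/N)·recallᵢ with N=4376: (1078/4376)·0.72078 + (559/4376)·0.63506 + (1263/4376)·0.51306 + (550/4376)·0.76545 + (926/4376)·0.62851 = 0.6360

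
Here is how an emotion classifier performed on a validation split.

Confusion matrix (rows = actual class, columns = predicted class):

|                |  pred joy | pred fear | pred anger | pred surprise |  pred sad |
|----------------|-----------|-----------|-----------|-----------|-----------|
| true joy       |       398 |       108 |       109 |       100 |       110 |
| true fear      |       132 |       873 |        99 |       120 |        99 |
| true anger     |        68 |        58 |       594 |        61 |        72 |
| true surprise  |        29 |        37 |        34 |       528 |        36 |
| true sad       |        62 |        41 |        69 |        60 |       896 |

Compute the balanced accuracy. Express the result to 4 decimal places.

Balanced accuracy = mean of per-class recall.
  joy: recall = 398/825 = 0.48242
  fear: recall = 873/1323 = 0.65986
  anger: recall = 594/853 = 0.69637
  surprise: recall = 528/664 = 0.79518
  sad: recall = 896/1128 = 0.79433
Mean = (0.48242 + 0.65986 + 0.69637 + 0.79518 + 0.79433) / 5 = 0.6856

0.6856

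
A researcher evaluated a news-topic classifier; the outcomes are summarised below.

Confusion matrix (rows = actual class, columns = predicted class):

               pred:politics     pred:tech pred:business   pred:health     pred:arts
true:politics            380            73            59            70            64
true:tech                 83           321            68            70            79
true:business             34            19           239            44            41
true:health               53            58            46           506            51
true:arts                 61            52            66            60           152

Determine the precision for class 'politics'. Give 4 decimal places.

0.6219

Treat 'politics' as positive and all other classes as negative.
precision = TP/(TP+FP).
politics: TP=380, FP=83+34+53+61=231 → 380/611 = 0.62193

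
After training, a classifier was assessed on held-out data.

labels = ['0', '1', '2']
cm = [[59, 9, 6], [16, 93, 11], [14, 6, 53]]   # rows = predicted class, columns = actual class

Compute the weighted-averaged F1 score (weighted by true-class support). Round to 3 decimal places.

Per-class F1 score (2·TP/(2·TP+FP+FN)):
  0: TP=59, FP=9+6=15, FN=16+14=30 → 118/163 = 0.7239
  1: TP=93, FP=16+11=27, FN=9+6=15 → 186/228 = 0.8158
  2: TP=53, FP=14+6=20, FN=6+11=17 → 106/143 = 0.7413
Weighted-F1 score = Σ (supportᵢ/N)·F1 scoreᵢ with N=267: (89/267)·0.7239 + (108/267)·0.8158 + (70/267)·0.7413 = 0.766

0.766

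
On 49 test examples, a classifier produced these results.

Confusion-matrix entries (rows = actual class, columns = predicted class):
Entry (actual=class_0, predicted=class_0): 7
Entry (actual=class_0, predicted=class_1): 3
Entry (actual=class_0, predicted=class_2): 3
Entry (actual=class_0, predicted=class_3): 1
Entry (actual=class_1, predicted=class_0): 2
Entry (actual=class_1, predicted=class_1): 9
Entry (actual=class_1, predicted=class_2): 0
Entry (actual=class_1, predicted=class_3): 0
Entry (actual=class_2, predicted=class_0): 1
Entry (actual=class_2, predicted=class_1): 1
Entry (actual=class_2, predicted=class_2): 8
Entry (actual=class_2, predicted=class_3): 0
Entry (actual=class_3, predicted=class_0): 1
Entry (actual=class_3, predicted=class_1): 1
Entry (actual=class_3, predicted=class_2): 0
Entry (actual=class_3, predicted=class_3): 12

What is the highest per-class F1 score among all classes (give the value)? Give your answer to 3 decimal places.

0.889

Per-class F1 score (2·TP/(2·TP+FP+FN)):
  class_0: TP=7, FP=2+1+1=4, FN=3+3+1=7 → 14/25 = 0.5600
  class_1: TP=9, FP=3+1+1=5, FN=2+0+0=2 → 18/25 = 0.7200
  class_2: TP=8, FP=3+0+0=3, FN=1+1+0=2 → 16/21 = 0.7619
  class_3: TP=12, FP=1+0+0=1, FN=1+1+0=2 → 24/27 = 0.8889
Highest is class 'class_3' with F1 score = 0.889.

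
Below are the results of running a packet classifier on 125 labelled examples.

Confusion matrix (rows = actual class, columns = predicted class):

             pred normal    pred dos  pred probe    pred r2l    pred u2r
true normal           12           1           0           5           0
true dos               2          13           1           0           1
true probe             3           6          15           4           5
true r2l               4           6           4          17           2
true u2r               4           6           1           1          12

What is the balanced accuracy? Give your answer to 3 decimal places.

0.580

Balanced accuracy = mean of per-class recall.
  normal: recall = 12/18 = 0.6667
  dos: recall = 13/17 = 0.7647
  probe: recall = 15/33 = 0.4545
  r2l: recall = 17/33 = 0.5152
  u2r: recall = 12/24 = 0.5000
Mean = (0.6667 + 0.7647 + 0.4545 + 0.5152 + 0.5000) / 5 = 0.580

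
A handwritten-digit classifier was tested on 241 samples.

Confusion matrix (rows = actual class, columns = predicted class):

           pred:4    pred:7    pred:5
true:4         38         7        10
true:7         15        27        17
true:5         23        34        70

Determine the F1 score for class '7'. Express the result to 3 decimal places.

0.425

One-vs-rest for '7': TP = diagonal; FP = other classes predicted '7'; FN = '7' predicted as other.
F1 score = 2·TP/(2·TP+FP+FN).
7: TP=27, FP=7+34=41, FN=15+17=32 → 54/127 = 0.4252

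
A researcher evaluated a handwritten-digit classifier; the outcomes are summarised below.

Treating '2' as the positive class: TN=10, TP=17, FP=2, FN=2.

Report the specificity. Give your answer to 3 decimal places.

0.833

Specificity = TN/(TN+FP) = 10/(10+2) = 0.833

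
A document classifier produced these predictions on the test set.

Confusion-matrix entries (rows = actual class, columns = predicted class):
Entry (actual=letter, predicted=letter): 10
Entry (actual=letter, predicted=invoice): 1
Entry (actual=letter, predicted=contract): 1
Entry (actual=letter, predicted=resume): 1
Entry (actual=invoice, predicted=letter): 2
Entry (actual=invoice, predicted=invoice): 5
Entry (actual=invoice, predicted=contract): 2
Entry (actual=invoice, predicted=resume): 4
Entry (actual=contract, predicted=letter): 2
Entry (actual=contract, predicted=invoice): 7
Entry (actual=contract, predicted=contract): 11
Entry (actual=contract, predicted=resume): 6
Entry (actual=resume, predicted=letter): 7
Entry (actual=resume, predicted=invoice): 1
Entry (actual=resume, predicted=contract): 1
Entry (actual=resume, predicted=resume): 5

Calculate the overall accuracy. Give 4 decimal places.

Accuracy = trace / total = (10+5+11+5=31) / 66 = 31/66 = 0.4697

0.4697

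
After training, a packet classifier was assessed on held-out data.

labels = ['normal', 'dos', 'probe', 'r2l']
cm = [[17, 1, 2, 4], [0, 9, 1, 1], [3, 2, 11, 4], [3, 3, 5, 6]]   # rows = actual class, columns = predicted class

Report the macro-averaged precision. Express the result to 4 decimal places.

0.5795

Per-class precision (TP/(TP+FP)):
  normal: TP=17, FP=0+3+3=6 → 17/23 = 0.73913
  dos: TP=9, FP=1+2+3=6 → 9/15 = 0.60000
  probe: TP=11, FP=2+1+5=8 → 11/19 = 0.57895
  r2l: TP=6, FP=4+1+4=9 → 6/15 = 0.40000
Macro-precision = mean = (0.73913 + 0.60000 + 0.57895 + 0.40000) / 4 = 0.5795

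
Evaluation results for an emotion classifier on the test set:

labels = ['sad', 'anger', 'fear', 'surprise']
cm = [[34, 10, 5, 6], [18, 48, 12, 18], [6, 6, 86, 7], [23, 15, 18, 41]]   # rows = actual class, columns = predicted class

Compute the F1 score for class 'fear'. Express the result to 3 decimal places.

One-vs-rest for 'fear': TP = diagonal; FP = other classes predicted 'fear'; FN = 'fear' predicted as other.
F1 score = 2·TP/(2·TP+FP+FN).
fear: TP=86, FP=5+12+18=35, FN=6+6+7=19 → 172/226 = 0.7611

0.761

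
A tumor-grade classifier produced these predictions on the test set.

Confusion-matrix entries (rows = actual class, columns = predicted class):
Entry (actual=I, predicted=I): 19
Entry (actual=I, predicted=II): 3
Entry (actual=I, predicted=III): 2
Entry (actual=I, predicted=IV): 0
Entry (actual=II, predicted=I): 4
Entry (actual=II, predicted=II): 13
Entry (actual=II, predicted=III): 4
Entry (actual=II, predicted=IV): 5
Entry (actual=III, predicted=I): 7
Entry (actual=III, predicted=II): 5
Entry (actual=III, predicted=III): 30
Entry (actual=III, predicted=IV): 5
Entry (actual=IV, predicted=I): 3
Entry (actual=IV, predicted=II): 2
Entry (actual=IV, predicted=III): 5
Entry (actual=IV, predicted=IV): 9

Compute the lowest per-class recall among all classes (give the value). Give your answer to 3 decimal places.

0.474

Per-class recall (TP/(TP+FN)):
  I: TP=19, FN=3+2+0=5 → 19/24 = 0.7917
  II: TP=13, FN=4+4+5=13 → 13/26 = 0.5000
  III: TP=30, FN=7+5+5=17 → 30/47 = 0.6383
  IV: TP=9, FN=3+2+5=10 → 9/19 = 0.4737
Lowest is class 'IV' with recall = 0.474.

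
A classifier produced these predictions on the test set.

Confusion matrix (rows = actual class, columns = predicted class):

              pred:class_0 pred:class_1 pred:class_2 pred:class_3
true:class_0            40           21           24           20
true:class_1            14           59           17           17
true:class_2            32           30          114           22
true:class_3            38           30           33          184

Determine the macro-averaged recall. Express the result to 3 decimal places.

Per-class recall (TP/(TP+FN)):
  class_0: TP=40, FN=21+24+20=65 → 40/105 = 0.3810
  class_1: TP=59, FN=14+17+17=48 → 59/107 = 0.5514
  class_2: TP=114, FN=32+30+22=84 → 114/198 = 0.5758
  class_3: TP=184, FN=38+30+33=101 → 184/285 = 0.6456
Macro-recall = mean = (0.3810 + 0.5514 + 0.5758 + 0.6456) / 4 = 0.538

0.538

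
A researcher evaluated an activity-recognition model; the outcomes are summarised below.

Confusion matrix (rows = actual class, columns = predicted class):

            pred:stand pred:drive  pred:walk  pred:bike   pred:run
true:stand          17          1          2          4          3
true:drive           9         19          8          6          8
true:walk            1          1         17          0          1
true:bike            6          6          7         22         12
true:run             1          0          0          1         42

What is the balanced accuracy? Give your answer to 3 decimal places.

Balanced accuracy = mean of per-class recall.
  stand: recall = 17/27 = 0.6296
  drive: recall = 19/50 = 0.3800
  walk: recall = 17/20 = 0.8500
  bike: recall = 22/53 = 0.4151
  run: recall = 42/44 = 0.9545
Mean = (0.6296 + 0.3800 + 0.8500 + 0.4151 + 0.9545) / 5 = 0.646

0.646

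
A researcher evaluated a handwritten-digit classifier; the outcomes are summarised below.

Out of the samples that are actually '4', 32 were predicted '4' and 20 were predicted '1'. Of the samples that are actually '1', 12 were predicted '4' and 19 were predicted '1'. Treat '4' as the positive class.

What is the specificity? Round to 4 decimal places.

0.6129

Specificity = TN/(TN+FP) = 19/(19+12) = 0.6129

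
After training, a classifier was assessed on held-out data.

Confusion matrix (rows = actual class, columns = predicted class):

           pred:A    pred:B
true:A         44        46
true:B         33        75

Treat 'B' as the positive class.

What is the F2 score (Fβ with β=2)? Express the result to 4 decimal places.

0.6781

Fβ = (1+β²)·TP / ((1+β²)·TP + β²·FN + FP), with β²=4
= 5·75 / (5·75 + 4·33 + 46) = 0.6781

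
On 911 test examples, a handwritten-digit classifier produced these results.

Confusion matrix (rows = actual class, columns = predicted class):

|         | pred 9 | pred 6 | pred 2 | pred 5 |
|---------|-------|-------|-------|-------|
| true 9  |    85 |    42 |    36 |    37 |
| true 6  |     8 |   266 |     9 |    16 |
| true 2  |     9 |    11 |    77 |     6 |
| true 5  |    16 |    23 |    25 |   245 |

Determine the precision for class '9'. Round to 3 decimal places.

precision = TP/(TP+FP).
9: TP=85, FP=8+9+16=33 → 85/118 = 0.7203

0.720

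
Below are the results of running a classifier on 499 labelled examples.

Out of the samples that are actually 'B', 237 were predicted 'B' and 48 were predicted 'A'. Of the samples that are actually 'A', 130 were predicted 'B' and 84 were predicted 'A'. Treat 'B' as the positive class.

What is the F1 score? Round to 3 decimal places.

0.727

Precision = TP/(TP+FP) = 237/367 = 0.6458
Recall = TP/(TP+FN) = 237/285 = 0.8316
F1 = 2·TP/(2·TP+FP+FN) = 474/652 = 0.727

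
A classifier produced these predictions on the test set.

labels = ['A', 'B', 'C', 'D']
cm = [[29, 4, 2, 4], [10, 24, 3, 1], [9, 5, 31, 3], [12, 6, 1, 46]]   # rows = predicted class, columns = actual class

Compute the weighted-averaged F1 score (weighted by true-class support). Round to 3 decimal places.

Per-class F1 score (2·TP/(2·TP+FP+FN)):
  A: TP=29, FP=4+2+4=10, FN=10+9+12=31 → 58/99 = 0.5859
  B: TP=24, FP=10+3+1=14, FN=4+5+6=15 → 48/77 = 0.6234
  C: TP=31, FP=9+5+3=17, FN=2+3+1=6 → 62/85 = 0.7294
  D: TP=46, FP=12+6+1=19, FN=4+1+3=8 → 92/119 = 0.7731
Weighted-F1 score = Σ (supportᵢ/N)·F1 scoreᵢ with N=190: (60/190)·0.5859 + (39/190)·0.6234 + (37/190)·0.7294 + (54/190)·0.7731 = 0.675

0.675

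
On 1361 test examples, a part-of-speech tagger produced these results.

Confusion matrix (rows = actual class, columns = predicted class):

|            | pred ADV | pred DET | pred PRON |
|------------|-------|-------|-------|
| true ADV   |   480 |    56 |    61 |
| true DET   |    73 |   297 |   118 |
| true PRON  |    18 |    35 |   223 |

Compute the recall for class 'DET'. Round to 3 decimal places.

One-vs-rest for 'DET': TP = diagonal; FP = other classes predicted 'DET'; FN = 'DET' predicted as other.
recall = TP/(TP+FN).
DET: TP=297, FN=73+118=191 → 297/488 = 0.6086

0.609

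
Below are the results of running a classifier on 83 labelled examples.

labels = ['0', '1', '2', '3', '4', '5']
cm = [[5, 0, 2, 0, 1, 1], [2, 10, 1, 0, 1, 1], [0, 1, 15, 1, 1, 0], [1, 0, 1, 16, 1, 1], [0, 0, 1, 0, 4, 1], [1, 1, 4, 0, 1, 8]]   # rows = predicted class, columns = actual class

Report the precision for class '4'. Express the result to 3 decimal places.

0.667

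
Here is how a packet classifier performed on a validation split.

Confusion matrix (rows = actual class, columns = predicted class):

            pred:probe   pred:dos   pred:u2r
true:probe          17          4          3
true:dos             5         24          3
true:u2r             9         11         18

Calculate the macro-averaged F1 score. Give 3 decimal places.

Per-class F1 score (2·TP/(2·TP+FP+FN)):
  probe: TP=17, FP=5+9=14, FN=4+3=7 → 34/55 = 0.6182
  dos: TP=24, FP=4+11=15, FN=5+3=8 → 48/71 = 0.6761
  u2r: TP=18, FP=3+3=6, FN=9+11=20 → 36/62 = 0.5806
Macro-F1 score = mean = (0.6182 + 0.6761 + 0.5806) / 3 = 0.625

0.625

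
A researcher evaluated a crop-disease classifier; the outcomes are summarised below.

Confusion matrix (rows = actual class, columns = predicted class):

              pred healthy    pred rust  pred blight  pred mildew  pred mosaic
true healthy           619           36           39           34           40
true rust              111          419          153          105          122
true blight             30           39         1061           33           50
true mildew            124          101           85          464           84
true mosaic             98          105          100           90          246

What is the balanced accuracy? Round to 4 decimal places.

0.6134

Balanced accuracy = mean of per-class recall.
  healthy: recall = 619/768 = 0.80599
  rust: recall = 419/910 = 0.46044
  blight: recall = 1061/1213 = 0.87469
  mildew: recall = 464/858 = 0.54079
  mosaic: recall = 246/639 = 0.38498
Mean = (0.80599 + 0.46044 + 0.87469 + 0.54079 + 0.38498) / 5 = 0.6134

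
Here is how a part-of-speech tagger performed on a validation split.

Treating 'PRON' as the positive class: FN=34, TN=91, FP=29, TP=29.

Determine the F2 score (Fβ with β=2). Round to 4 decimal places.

Fβ = (1+β²)·TP / ((1+β²)·TP + β²·FN + FP), with β²=4
= 5·29 / (5·29 + 4·34 + 29) = 0.4677

0.4677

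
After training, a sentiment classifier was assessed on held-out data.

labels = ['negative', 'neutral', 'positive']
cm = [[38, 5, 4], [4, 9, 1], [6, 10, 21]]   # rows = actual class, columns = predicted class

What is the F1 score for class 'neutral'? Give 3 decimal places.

0.474

One-vs-rest for 'neutral': TP = diagonal; FP = other classes predicted 'neutral'; FN = 'neutral' predicted as other.
F1 score = 2·TP/(2·TP+FP+FN).
neutral: TP=9, FP=5+10=15, FN=4+1=5 → 18/38 = 0.4737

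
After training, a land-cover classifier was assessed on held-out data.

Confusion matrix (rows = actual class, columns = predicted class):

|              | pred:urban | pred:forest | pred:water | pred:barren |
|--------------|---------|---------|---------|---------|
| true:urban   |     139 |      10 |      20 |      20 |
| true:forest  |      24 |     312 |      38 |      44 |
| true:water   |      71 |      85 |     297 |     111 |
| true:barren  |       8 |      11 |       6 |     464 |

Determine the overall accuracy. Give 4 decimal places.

Accuracy = trace / total = (139+312+297+464=1212) / 1660 = 1212/1660 = 0.7301

0.7301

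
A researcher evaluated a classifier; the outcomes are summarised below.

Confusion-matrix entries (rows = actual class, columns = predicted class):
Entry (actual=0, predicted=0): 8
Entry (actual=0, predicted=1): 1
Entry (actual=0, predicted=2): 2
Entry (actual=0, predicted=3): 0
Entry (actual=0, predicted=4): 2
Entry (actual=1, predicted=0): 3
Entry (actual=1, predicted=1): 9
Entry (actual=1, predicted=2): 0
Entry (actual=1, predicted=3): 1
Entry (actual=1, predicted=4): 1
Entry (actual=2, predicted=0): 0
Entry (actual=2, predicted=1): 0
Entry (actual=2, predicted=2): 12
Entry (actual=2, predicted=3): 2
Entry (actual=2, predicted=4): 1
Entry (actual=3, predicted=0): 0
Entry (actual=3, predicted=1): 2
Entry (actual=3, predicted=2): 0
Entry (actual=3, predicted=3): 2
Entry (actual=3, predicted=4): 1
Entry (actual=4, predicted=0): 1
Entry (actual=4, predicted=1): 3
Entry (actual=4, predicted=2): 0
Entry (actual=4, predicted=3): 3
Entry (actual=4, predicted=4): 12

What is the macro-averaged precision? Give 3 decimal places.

0.616

Per-class precision (TP/(TP+FP)):
  0: TP=8, FP=3+0+0+1=4 → 8/12 = 0.6667
  1: TP=9, FP=1+0+2+3=6 → 9/15 = 0.6000
  2: TP=12, FP=2+0+0+0=2 → 12/14 = 0.8571
  3: TP=2, FP=0+1+2+3=6 → 2/8 = 0.2500
  4: TP=12, FP=2+1+1+1=5 → 12/17 = 0.7059
Macro-precision = mean = (0.6667 + 0.6000 + 0.8571 + 0.2500 + 0.7059) / 5 = 0.616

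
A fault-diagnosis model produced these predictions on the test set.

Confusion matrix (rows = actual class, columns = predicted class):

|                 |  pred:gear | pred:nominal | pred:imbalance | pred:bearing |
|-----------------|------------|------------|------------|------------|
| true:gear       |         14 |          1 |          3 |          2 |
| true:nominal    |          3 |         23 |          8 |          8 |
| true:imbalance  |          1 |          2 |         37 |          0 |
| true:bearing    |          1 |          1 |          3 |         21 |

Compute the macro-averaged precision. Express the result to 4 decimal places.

0.7479

Per-class precision (TP/(TP+FP)):
  gear: TP=14, FP=3+1+1=5 → 14/19 = 0.73684
  nominal: TP=23, FP=1+2+1=4 → 23/27 = 0.85185
  imbalance: TP=37, FP=3+8+3=14 → 37/51 = 0.72549
  bearing: TP=21, FP=2+8+0=10 → 21/31 = 0.67742
Macro-precision = mean = (0.73684 + 0.85185 + 0.72549 + 0.67742) / 4 = 0.7479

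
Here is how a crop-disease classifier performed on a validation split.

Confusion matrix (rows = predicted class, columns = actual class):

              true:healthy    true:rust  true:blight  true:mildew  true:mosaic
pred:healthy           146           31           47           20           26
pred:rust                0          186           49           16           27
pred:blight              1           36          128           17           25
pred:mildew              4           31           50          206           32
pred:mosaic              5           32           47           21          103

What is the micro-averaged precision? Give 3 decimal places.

0.598

Micro-averaging pools counts across classes: ΣTP=769, ΣFP=517, ΣFN=517.
Micro-precision = TP/(TP+FP) on pooled counts = 0.598 (equals overall accuracy in single-label multiclass).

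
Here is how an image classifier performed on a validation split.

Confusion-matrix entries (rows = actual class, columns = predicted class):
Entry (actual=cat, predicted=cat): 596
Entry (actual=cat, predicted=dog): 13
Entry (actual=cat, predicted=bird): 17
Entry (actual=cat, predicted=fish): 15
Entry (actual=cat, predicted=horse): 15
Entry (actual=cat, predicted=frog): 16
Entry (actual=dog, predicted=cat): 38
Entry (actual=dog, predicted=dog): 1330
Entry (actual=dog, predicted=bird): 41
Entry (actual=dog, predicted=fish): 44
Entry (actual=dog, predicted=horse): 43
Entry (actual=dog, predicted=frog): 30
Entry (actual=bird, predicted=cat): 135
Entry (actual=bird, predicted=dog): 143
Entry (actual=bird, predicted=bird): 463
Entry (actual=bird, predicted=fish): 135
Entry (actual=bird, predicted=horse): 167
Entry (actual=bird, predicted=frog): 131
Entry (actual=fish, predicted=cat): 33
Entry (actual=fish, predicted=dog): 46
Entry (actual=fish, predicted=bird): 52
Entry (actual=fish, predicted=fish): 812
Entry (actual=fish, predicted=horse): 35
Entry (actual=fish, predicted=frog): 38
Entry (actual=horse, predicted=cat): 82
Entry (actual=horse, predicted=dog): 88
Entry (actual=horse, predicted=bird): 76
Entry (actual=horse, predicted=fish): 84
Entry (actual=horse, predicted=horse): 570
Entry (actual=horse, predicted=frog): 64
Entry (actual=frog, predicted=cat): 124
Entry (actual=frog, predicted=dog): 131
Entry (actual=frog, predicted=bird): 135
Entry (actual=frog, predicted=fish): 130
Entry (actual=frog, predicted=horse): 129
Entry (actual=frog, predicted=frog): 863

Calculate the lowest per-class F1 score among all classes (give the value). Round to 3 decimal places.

0.473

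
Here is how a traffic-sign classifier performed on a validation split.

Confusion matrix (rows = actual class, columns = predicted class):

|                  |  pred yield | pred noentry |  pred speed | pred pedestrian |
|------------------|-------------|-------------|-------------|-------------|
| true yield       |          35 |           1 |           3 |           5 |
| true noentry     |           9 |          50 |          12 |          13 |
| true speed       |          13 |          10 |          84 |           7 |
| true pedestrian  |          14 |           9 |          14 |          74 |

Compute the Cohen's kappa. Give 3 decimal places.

Observed agreement pₒ = trace/N = 243/353 = 0.6884
Expected agreement pₑ = Σ (rowᵢ·colᵢ)/N² = (44·71 + 84·70 + 114·113 + 111·99)/353² = 0.2638
κ = (pₒ − pₑ)/(1 − pₑ) = (0.6884 − 0.2638)/(1 − 0.2638) = 0.577

0.577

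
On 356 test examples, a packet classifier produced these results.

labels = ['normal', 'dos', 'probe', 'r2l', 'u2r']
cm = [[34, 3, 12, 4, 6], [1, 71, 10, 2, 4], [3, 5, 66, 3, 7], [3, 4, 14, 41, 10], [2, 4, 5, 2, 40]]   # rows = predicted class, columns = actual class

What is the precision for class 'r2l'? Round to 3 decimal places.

0.569

Take TP from the diagonal, FP from the rest of the 'r2l' prediction marginal, FN from the rest of the 'r2l' actual marginal.
precision = TP/(TP+FP).
r2l: TP=41, FP=3+4+14+10=31 → 41/72 = 0.5694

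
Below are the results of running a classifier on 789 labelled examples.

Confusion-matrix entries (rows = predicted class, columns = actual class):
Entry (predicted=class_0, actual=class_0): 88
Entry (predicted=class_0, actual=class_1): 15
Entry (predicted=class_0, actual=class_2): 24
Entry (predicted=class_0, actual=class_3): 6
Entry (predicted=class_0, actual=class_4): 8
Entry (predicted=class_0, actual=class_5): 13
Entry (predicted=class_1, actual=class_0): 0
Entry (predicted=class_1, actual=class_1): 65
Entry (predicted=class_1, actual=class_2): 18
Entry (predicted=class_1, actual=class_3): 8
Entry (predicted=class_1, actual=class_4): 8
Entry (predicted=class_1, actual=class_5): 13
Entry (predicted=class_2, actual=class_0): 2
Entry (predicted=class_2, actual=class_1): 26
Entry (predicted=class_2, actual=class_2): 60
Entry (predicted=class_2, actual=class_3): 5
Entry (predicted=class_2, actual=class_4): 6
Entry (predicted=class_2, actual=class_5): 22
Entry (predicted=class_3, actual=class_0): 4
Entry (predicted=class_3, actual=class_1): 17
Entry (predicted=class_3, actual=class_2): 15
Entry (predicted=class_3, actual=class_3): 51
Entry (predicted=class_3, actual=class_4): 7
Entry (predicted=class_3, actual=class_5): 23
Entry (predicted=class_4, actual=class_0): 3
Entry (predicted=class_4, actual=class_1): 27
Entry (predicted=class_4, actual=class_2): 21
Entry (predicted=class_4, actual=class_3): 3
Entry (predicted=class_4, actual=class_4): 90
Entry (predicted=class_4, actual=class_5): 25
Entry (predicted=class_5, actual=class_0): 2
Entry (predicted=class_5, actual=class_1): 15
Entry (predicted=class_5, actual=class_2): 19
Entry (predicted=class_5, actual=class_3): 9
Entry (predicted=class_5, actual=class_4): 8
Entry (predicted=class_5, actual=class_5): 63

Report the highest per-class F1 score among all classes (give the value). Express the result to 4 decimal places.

Per-class F1 score (2·TP/(2·TP+FP+FN)):
  class_0: TP=88, FP=15+24+6+8+13=66, FN=0+2+4+3+2=11 → 176/253 = 0.69565
  class_1: TP=65, FP=0+18+8+8+13=47, FN=15+26+17+27+15=100 → 130/277 = 0.46931
  class_2: TP=60, FP=2+26+5+6+22=61, FN=24+18+15+21+19=97 → 120/278 = 0.43165
  class_3: TP=51, FP=4+17+15+7+23=66, FN=6+8+5+3+9=31 → 102/199 = 0.51256
  class_4: TP=90, FP=3+27+21+3+25=79, FN=8+8+6+7+8=37 → 180/296 = 0.60811
  class_5: TP=63, FP=2+15+19+9+8=53, FN=13+13+22+23+25=96 → 126/275 = 0.45818
Highest is class 'class_0' with F1 score = 0.6957.

0.6957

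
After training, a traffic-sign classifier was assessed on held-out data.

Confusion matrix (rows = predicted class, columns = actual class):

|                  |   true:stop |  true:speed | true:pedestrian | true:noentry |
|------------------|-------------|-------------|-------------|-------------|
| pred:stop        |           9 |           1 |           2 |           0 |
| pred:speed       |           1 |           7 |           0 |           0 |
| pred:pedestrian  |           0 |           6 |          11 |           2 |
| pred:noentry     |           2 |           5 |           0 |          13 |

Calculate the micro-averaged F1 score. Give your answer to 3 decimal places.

0.678

Micro-averaging pools counts across classes: ΣTP=40, ΣFP=19, ΣFN=19.
Micro-F1 score = 2·TP/(2·TP+FP+FN) on pooled counts = 0.678 (equals overall accuracy in single-label multiclass).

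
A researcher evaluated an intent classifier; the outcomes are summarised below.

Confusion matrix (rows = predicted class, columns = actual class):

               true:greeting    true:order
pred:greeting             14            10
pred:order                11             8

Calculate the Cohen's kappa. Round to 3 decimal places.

0.004

Observed agreement pₒ = trace/N = 22/43 = 0.5116
Expected agreement pₑ = Σ (rowᵢ·colᵢ)/N² = (25·24 + 18·19)/43² = 0.5095
κ = (pₒ − pₑ)/(1 − pₑ) = (0.5116 − 0.5095)/(1 − 0.5095) = 0.004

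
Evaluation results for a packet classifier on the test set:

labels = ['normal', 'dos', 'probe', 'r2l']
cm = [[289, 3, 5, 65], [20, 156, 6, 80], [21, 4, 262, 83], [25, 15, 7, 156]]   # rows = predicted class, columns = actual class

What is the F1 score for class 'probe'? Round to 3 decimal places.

Take TP from the diagonal, FP from the rest of the 'probe' prediction marginal, FN from the rest of the 'probe' actual marginal.
F1 score = 2·TP/(2·TP+FP+FN).
probe: TP=262, FP=21+4+83=108, FN=5+6+7=18 → 524/650 = 0.8062

0.806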